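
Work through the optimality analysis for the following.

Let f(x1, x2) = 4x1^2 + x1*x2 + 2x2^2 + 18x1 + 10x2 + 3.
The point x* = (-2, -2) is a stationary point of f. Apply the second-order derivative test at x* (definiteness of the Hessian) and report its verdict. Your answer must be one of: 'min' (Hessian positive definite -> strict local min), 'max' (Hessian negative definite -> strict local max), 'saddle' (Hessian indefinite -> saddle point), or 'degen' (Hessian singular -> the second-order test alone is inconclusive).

Compute the Hessian H = grad^2 f:
  H = [[8, 1], [1, 4]]
Verify stationarity: grad f(x*) = H x* + g = (0, 0).
Eigenvalues of H: 3.7639, 8.2361.
Both eigenvalues > 0, so H is positive definite -> x* is a strict local min.

min


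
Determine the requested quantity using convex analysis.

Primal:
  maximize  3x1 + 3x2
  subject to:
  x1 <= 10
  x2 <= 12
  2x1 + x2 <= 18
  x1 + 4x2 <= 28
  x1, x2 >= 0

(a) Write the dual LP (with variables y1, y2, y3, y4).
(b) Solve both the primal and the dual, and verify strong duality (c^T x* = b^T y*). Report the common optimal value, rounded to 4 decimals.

The standard primal-dual pair for 'max c^T x s.t. A x <= b, x >= 0' is:
  Dual:  min b^T y  s.t.  A^T y >= c,  y >= 0.

So the dual LP is:
  minimize  10y1 + 12y2 + 18y3 + 28y4
  subject to:
    y1 + 2y3 + y4 >= 3
    y2 + y3 + 4y4 >= 3
    y1, y2, y3, y4 >= 0

Solving the primal: x* = (6.2857, 5.4286).
  primal value c^T x* = 35.1429.
Solving the dual: y* = (0, 0, 1.2857, 0.4286).
  dual value b^T y* = 35.1429.
Strong duality: c^T x* = b^T y*. Confirmed.

35.1429


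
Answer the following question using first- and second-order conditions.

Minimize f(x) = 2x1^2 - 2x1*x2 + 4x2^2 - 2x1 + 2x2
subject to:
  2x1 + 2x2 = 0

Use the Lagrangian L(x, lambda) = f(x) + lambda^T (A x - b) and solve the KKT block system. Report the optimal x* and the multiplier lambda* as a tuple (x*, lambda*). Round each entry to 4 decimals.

Form the Lagrangian:
  L(x, lambda) = (1/2) x^T Q x + c^T x + lambda^T (A x - b)
Stationarity (grad_x L = 0): Q x + c + A^T lambda = 0.
Primal feasibility: A x = b.

This gives the KKT block system:
  [ Q   A^T ] [ x     ]   [-c ]
  [ A    0  ] [ lambda ] = [ b ]

Solving the linear system:
  x*      = (0.25, -0.25)
  lambda* = (0.25)
  f(x*)   = -0.5

x* = (0.25, -0.25), lambda* = (0.25)


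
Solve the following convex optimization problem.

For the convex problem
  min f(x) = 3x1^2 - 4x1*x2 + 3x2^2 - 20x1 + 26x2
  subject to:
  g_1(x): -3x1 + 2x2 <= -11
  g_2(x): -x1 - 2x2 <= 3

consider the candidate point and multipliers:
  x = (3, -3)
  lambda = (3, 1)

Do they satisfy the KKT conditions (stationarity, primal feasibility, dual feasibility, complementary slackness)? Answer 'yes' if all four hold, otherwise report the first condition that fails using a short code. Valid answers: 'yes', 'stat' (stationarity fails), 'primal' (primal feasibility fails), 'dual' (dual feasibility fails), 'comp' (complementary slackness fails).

Gradient of f: grad f(x) = Q x + c = (10, -4)
Constraint values g_i(x) = a_i^T x - b_i:
  g_1((3, -3)) = -4
  g_2((3, -3)) = 0
Stationarity residual: grad f(x) + sum_i lambda_i a_i = (0, 0)
  -> stationarity OK
Primal feasibility (all g_i <= 0): OK
Dual feasibility (all lambda_i >= 0): OK
Complementary slackness (lambda_i * g_i(x) = 0 for all i): FAILS

Verdict: the first failing condition is complementary_slackness -> comp.

comp


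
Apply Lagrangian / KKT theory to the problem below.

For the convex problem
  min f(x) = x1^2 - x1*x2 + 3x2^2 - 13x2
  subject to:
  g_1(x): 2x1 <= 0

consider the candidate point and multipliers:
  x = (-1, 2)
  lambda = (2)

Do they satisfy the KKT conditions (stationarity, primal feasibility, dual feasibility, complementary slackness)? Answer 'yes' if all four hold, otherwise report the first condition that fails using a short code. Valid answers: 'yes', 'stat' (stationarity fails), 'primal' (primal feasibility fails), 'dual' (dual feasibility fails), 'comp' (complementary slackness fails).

Gradient of f: grad f(x) = Q x + c = (-4, 0)
Constraint values g_i(x) = a_i^T x - b_i:
  g_1((-1, 2)) = -2
Stationarity residual: grad f(x) + sum_i lambda_i a_i = (0, 0)
  -> stationarity OK
Primal feasibility (all g_i <= 0): OK
Dual feasibility (all lambda_i >= 0): OK
Complementary slackness (lambda_i * g_i(x) = 0 for all i): FAILS

Verdict: the first failing condition is complementary_slackness -> comp.

comp


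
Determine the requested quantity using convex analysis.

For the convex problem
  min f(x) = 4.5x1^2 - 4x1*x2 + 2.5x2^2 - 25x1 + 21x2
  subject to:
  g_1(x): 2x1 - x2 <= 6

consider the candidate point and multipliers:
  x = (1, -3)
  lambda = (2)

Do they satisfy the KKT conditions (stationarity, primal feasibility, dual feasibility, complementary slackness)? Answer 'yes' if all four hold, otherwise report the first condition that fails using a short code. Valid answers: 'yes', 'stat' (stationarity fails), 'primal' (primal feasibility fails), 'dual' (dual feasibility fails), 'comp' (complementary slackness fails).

Gradient of f: grad f(x) = Q x + c = (-4, 2)
Constraint values g_i(x) = a_i^T x - b_i:
  g_1((1, -3)) = -1
Stationarity residual: grad f(x) + sum_i lambda_i a_i = (0, 0)
  -> stationarity OK
Primal feasibility (all g_i <= 0): OK
Dual feasibility (all lambda_i >= 0): OK
Complementary slackness (lambda_i * g_i(x) = 0 for all i): FAILS

Verdict: the first failing condition is complementary_slackness -> comp.

comp


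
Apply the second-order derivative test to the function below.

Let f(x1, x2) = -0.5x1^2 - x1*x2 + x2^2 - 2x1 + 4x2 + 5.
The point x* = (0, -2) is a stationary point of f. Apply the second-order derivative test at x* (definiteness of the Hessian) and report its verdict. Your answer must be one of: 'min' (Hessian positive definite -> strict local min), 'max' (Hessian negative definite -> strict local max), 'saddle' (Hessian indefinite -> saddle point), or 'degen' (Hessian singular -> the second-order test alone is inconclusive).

Compute the Hessian H = grad^2 f:
  H = [[-1, -1], [-1, 2]]
Verify stationarity: grad f(x*) = H x* + g = (0, 0).
Eigenvalues of H: -1.3028, 2.3028.
Eigenvalues have mixed signs, so H is indefinite -> x* is a saddle point.

saddle


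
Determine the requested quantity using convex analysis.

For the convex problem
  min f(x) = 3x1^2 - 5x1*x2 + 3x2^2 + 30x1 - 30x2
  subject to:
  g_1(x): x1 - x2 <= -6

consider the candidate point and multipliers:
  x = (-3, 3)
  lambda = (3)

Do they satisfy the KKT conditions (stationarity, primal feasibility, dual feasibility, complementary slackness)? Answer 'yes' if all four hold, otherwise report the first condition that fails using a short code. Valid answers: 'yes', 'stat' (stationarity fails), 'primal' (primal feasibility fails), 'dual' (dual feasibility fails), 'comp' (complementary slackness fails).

Gradient of f: grad f(x) = Q x + c = (-3, 3)
Constraint values g_i(x) = a_i^T x - b_i:
  g_1((-3, 3)) = 0
Stationarity residual: grad f(x) + sum_i lambda_i a_i = (0, 0)
  -> stationarity OK
Primal feasibility (all g_i <= 0): OK
Dual feasibility (all lambda_i >= 0): OK
Complementary slackness (lambda_i * g_i(x) = 0 for all i): OK

Verdict: yes, KKT holds.

yes


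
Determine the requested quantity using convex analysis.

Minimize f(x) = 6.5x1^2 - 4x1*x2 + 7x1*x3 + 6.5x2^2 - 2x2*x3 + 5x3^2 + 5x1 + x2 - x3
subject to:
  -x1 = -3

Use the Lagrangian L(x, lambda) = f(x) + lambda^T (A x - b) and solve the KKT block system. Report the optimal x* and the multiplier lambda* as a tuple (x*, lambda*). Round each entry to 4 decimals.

Form the Lagrangian:
  L(x, lambda) = (1/2) x^T Q x + c^T x + lambda^T (A x - b)
Stationarity (grad_x L = 0): Q x + c + A^T lambda = 0.
Primal feasibility: A x = b.

This gives the KKT block system:
  [ Q   A^T ] [ x     ]   [-c ]
  [ A    0  ] [ lambda ] = [ b ]

Solving the linear system:
  x*      = (3, 0.5556, -1.8889)
  lambda* = (28.5556)
  f(x*)   = 51.5556

x* = (3, 0.5556, -1.8889), lambda* = (28.5556)


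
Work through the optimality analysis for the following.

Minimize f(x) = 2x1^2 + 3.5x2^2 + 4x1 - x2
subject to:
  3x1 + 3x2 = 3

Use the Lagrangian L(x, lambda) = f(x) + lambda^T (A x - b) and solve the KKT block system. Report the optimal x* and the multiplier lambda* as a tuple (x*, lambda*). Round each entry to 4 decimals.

Form the Lagrangian:
  L(x, lambda) = (1/2) x^T Q x + c^T x + lambda^T (A x - b)
Stationarity (grad_x L = 0): Q x + c + A^T lambda = 0.
Primal feasibility: A x = b.

This gives the KKT block system:
  [ Q   A^T ] [ x     ]   [-c ]
  [ A    0  ] [ lambda ] = [ b ]

Solving the linear system:
  x*      = (0.1818, 0.8182)
  lambda* = (-1.5758)
  f(x*)   = 2.3182

x* = (0.1818, 0.8182), lambda* = (-1.5758)


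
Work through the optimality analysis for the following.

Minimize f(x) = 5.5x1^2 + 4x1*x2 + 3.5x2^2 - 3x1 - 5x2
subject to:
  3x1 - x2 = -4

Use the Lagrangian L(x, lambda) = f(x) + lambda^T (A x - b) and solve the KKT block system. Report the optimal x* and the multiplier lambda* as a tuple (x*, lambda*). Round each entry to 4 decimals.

Form the Lagrangian:
  L(x, lambda) = (1/2) x^T Q x + c^T x + lambda^T (A x - b)
Stationarity (grad_x L = 0): Q x + c + A^T lambda = 0.
Primal feasibility: A x = b.

This gives the KKT block system:
  [ Q   A^T ] [ x     ]   [-c ]
  [ A    0  ] [ lambda ] = [ b ]

Solving the linear system:
  x*      = (-0.8367, 1.4898)
  lambda* = (2.0816)
  f(x*)   = 1.6939

x* = (-0.8367, 1.4898), lambda* = (2.0816)


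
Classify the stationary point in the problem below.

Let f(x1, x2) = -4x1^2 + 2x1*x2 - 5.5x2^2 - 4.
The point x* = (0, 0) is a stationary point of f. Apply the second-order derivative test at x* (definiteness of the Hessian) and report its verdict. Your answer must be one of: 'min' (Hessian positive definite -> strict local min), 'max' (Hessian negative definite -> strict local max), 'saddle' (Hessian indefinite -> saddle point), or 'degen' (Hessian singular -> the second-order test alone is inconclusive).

Compute the Hessian H = grad^2 f:
  H = [[-8, 2], [2, -11]]
Verify stationarity: grad f(x*) = H x* + g = (0, 0).
Eigenvalues of H: -12, -7.
Both eigenvalues < 0, so H is negative definite -> x* is a strict local max.

max


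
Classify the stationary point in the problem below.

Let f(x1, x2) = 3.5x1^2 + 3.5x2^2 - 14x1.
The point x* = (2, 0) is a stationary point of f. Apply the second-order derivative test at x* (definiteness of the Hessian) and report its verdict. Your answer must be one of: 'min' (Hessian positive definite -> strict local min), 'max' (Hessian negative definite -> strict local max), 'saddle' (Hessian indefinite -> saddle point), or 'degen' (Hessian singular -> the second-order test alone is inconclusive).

Compute the Hessian H = grad^2 f:
  H = [[7, 0], [0, 7]]
Verify stationarity: grad f(x*) = H x* + g = (0, 0).
Eigenvalues of H: 7, 7.
Both eigenvalues > 0, so H is positive definite -> x* is a strict local min.

min


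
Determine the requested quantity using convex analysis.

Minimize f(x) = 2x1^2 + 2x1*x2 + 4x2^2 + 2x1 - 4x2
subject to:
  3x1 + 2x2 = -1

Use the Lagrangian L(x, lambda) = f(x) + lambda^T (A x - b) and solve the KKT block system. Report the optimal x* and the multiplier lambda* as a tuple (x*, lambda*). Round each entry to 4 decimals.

Form the Lagrangian:
  L(x, lambda) = (1/2) x^T Q x + c^T x + lambda^T (A x - b)
Stationarity (grad_x L = 0): Q x + c + A^T lambda = 0.
Primal feasibility: A x = b.

This gives the KKT block system:
  [ Q   A^T ] [ x     ]   [-c ]
  [ A    0  ] [ lambda ] = [ b ]

Solving the linear system:
  x*      = (-0.8125, 0.7188)
  lambda* = (-0.0625)
  f(x*)   = -2.2812

x* = (-0.8125, 0.7188), lambda* = (-0.0625)


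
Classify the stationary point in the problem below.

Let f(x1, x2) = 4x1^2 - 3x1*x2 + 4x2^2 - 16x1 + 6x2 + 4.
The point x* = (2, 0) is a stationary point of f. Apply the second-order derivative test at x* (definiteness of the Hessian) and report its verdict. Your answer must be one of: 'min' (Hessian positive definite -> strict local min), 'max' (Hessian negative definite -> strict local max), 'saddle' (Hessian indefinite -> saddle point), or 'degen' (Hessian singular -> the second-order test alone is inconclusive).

Compute the Hessian H = grad^2 f:
  H = [[8, -3], [-3, 8]]
Verify stationarity: grad f(x*) = H x* + g = (0, 0).
Eigenvalues of H: 5, 11.
Both eigenvalues > 0, so H is positive definite -> x* is a strict local min.

min


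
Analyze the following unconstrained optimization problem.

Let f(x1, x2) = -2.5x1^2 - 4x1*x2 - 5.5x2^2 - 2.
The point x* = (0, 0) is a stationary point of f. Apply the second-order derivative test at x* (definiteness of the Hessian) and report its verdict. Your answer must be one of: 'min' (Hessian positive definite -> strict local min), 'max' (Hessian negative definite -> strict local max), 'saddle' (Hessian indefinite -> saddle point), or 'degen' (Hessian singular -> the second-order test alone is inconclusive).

Compute the Hessian H = grad^2 f:
  H = [[-5, -4], [-4, -11]]
Verify stationarity: grad f(x*) = H x* + g = (0, 0).
Eigenvalues of H: -13, -3.
Both eigenvalues < 0, so H is negative definite -> x* is a strict local max.

max


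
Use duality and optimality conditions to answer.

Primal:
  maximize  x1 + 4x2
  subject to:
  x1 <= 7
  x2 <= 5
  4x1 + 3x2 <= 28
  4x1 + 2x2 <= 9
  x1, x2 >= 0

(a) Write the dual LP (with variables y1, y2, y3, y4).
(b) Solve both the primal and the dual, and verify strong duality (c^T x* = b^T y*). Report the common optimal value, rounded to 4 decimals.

The standard primal-dual pair for 'max c^T x s.t. A x <= b, x >= 0' is:
  Dual:  min b^T y  s.t.  A^T y >= c,  y >= 0.

So the dual LP is:
  minimize  7y1 + 5y2 + 28y3 + 9y4
  subject to:
    y1 + 4y3 + 4y4 >= 1
    y2 + 3y3 + 2y4 >= 4
    y1, y2, y3, y4 >= 0

Solving the primal: x* = (0, 4.5).
  primal value c^T x* = 18.
Solving the dual: y* = (0, 0, 0, 2).
  dual value b^T y* = 18.
Strong duality: c^T x* = b^T y*. Confirmed.

18


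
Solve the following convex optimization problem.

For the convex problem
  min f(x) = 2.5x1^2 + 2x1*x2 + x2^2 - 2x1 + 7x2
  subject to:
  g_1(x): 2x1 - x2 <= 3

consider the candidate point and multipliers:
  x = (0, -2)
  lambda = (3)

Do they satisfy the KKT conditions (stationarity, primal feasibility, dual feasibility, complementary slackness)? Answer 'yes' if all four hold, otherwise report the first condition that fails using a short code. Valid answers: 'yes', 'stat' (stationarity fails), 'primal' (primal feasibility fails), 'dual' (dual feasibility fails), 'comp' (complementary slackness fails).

Gradient of f: grad f(x) = Q x + c = (-6, 3)
Constraint values g_i(x) = a_i^T x - b_i:
  g_1((0, -2)) = -1
Stationarity residual: grad f(x) + sum_i lambda_i a_i = (0, 0)
  -> stationarity OK
Primal feasibility (all g_i <= 0): OK
Dual feasibility (all lambda_i >= 0): OK
Complementary slackness (lambda_i * g_i(x) = 0 for all i): FAILS

Verdict: the first failing condition is complementary_slackness -> comp.

comp


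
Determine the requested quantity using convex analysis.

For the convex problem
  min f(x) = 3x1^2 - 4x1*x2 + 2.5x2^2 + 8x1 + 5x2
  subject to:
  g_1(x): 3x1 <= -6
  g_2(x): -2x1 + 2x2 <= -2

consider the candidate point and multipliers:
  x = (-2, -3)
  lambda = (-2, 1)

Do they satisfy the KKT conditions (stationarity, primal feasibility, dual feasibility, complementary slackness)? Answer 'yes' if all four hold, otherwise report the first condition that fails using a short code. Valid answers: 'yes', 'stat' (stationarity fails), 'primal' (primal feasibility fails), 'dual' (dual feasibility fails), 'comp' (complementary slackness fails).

Gradient of f: grad f(x) = Q x + c = (8, -2)
Constraint values g_i(x) = a_i^T x - b_i:
  g_1((-2, -3)) = 0
  g_2((-2, -3)) = 0
Stationarity residual: grad f(x) + sum_i lambda_i a_i = (0, 0)
  -> stationarity OK
Primal feasibility (all g_i <= 0): OK
Dual feasibility (all lambda_i >= 0): FAILS
Complementary slackness (lambda_i * g_i(x) = 0 for all i): OK

Verdict: the first failing condition is dual_feasibility -> dual.

dual


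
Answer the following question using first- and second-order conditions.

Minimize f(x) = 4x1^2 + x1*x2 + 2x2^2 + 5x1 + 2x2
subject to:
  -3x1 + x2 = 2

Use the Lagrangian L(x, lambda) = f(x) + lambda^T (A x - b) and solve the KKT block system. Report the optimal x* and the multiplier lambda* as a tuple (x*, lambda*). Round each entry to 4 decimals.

Form the Lagrangian:
  L(x, lambda) = (1/2) x^T Q x + c^T x + lambda^T (A x - b)
Stationarity (grad_x L = 0): Q x + c + A^T lambda = 0.
Primal feasibility: A x = b.

This gives the KKT block system:
  [ Q   A^T ] [ x     ]   [-c ]
  [ A    0  ] [ lambda ] = [ b ]

Solving the linear system:
  x*      = (-0.74, -0.22)
  lambda* = (-0.38)
  f(x*)   = -1.69

x* = (-0.74, -0.22), lambda* = (-0.38)


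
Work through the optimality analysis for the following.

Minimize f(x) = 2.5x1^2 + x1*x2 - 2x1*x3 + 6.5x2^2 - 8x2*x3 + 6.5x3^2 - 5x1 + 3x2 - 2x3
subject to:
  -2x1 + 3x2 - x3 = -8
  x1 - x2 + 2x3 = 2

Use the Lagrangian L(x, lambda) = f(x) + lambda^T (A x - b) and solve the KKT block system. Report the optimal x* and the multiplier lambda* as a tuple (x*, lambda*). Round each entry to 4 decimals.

Form the Lagrangian:
  L(x, lambda) = (1/2) x^T Q x + c^T x + lambda^T (A x - b)
Stationarity (grad_x L = 0): Q x + c + A^T lambda = 0.
Primal feasibility: A x = b.

This gives the KKT block system:
  [ Q   A^T ] [ x     ]   [-c ]
  [ A    0  ] [ lambda ] = [ b ]

Solving the linear system:
  x*      = (1.9943, -1.6034, -0.7989)
  lambda* = (4.4929, 4.0198)
  f(x*)   = 7.3598

x* = (1.9943, -1.6034, -0.7989), lambda* = (4.4929, 4.0198)


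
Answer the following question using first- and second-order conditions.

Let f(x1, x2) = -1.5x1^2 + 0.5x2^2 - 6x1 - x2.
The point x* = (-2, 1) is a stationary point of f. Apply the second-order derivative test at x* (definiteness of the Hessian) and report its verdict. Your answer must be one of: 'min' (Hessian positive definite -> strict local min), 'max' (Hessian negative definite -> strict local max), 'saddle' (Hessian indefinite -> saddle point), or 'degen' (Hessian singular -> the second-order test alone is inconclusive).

Compute the Hessian H = grad^2 f:
  H = [[-3, 0], [0, 1]]
Verify stationarity: grad f(x*) = H x* + g = (0, 0).
Eigenvalues of H: -3, 1.
Eigenvalues have mixed signs, so H is indefinite -> x* is a saddle point.

saddle


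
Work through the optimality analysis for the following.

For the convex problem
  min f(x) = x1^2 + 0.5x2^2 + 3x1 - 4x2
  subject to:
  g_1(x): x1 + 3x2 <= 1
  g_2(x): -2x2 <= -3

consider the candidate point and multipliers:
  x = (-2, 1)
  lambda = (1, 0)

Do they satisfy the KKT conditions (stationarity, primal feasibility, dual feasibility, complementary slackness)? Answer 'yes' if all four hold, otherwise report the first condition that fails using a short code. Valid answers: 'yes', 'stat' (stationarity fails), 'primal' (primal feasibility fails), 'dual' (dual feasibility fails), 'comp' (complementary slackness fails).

Gradient of f: grad f(x) = Q x + c = (-1, -3)
Constraint values g_i(x) = a_i^T x - b_i:
  g_1((-2, 1)) = 0
  g_2((-2, 1)) = 1
Stationarity residual: grad f(x) + sum_i lambda_i a_i = (0, 0)
  -> stationarity OK
Primal feasibility (all g_i <= 0): FAILS
Dual feasibility (all lambda_i >= 0): OK
Complementary slackness (lambda_i * g_i(x) = 0 for all i): OK

Verdict: the first failing condition is primal_feasibility -> primal.

primal


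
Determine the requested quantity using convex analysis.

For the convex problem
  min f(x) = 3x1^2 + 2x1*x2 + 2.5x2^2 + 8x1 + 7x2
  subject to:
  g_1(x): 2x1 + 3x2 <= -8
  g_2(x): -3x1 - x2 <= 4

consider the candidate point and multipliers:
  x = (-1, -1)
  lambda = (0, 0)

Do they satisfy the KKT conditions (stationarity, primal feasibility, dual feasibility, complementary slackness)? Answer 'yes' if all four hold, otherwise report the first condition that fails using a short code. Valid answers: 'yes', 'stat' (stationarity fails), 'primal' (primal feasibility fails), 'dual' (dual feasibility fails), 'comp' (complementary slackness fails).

Gradient of f: grad f(x) = Q x + c = (0, 0)
Constraint values g_i(x) = a_i^T x - b_i:
  g_1((-1, -1)) = 3
  g_2((-1, -1)) = 0
Stationarity residual: grad f(x) + sum_i lambda_i a_i = (0, 0)
  -> stationarity OK
Primal feasibility (all g_i <= 0): FAILS
Dual feasibility (all lambda_i >= 0): OK
Complementary slackness (lambda_i * g_i(x) = 0 for all i): OK

Verdict: the first failing condition is primal_feasibility -> primal.

primal


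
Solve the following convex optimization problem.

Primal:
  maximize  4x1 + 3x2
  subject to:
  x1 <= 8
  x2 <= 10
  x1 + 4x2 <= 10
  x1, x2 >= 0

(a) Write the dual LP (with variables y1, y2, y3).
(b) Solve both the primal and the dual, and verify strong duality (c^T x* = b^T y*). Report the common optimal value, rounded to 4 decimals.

The standard primal-dual pair for 'max c^T x s.t. A x <= b, x >= 0' is:
  Dual:  min b^T y  s.t.  A^T y >= c,  y >= 0.

So the dual LP is:
  minimize  8y1 + 10y2 + 10y3
  subject to:
    y1 + y3 >= 4
    y2 + 4y3 >= 3
    y1, y2, y3 >= 0

Solving the primal: x* = (8, 0.5).
  primal value c^T x* = 33.5.
Solving the dual: y* = (3.25, 0, 0.75).
  dual value b^T y* = 33.5.
Strong duality: c^T x* = b^T y*. Confirmed.

33.5


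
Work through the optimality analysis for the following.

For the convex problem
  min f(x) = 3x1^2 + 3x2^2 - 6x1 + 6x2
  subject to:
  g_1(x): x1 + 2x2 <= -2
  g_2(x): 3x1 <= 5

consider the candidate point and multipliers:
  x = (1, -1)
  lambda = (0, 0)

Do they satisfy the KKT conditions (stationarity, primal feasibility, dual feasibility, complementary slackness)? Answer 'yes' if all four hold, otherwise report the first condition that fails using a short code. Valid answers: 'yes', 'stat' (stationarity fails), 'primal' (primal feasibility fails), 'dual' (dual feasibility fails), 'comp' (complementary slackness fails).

Gradient of f: grad f(x) = Q x + c = (0, 0)
Constraint values g_i(x) = a_i^T x - b_i:
  g_1((1, -1)) = 1
  g_2((1, -1)) = -2
Stationarity residual: grad f(x) + sum_i lambda_i a_i = (0, 0)
  -> stationarity OK
Primal feasibility (all g_i <= 0): FAILS
Dual feasibility (all lambda_i >= 0): OK
Complementary slackness (lambda_i * g_i(x) = 0 for all i): OK

Verdict: the first failing condition is primal_feasibility -> primal.

primal


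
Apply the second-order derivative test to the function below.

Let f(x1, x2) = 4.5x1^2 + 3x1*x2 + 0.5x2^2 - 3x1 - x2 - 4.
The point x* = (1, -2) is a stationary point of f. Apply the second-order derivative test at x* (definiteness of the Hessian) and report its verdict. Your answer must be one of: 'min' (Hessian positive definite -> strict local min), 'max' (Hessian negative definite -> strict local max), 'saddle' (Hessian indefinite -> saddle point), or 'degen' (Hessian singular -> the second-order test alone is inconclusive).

Compute the Hessian H = grad^2 f:
  H = [[9, 3], [3, 1]]
Verify stationarity: grad f(x*) = H x* + g = (0, 0).
Eigenvalues of H: 0, 10.
H has a zero eigenvalue (singular; positive semidefinite but not definite), so H is neither positive definite, negative definite, nor indefinite. The second-order test alone is inconclusive -> degen.
(Indeed, f is constant along the null direction of H through x*, so x* is not a strict local extremum.)

degen


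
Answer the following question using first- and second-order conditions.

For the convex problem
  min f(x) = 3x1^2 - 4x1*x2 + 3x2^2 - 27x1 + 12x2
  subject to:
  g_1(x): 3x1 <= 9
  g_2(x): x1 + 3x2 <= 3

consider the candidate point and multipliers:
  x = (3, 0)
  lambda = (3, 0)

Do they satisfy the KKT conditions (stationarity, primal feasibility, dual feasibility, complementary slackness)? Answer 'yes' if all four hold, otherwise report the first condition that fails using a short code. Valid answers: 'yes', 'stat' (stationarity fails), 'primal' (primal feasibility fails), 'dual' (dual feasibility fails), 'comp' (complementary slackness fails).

Gradient of f: grad f(x) = Q x + c = (-9, 0)
Constraint values g_i(x) = a_i^T x - b_i:
  g_1((3, 0)) = 0
  g_2((3, 0)) = 0
Stationarity residual: grad f(x) + sum_i lambda_i a_i = (0, 0)
  -> stationarity OK
Primal feasibility (all g_i <= 0): OK
Dual feasibility (all lambda_i >= 0): OK
Complementary slackness (lambda_i * g_i(x) = 0 for all i): OK

Verdict: yes, KKT holds.

yes


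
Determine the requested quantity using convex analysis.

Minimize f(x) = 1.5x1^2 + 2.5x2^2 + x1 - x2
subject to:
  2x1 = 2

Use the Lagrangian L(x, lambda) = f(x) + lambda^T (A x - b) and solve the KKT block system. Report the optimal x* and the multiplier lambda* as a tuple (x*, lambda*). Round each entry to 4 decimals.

Form the Lagrangian:
  L(x, lambda) = (1/2) x^T Q x + c^T x + lambda^T (A x - b)
Stationarity (grad_x L = 0): Q x + c + A^T lambda = 0.
Primal feasibility: A x = b.

This gives the KKT block system:
  [ Q   A^T ] [ x     ]   [-c ]
  [ A    0  ] [ lambda ] = [ b ]

Solving the linear system:
  x*      = (1, 0.2)
  lambda* = (-2)
  f(x*)   = 2.4

x* = (1, 0.2), lambda* = (-2)


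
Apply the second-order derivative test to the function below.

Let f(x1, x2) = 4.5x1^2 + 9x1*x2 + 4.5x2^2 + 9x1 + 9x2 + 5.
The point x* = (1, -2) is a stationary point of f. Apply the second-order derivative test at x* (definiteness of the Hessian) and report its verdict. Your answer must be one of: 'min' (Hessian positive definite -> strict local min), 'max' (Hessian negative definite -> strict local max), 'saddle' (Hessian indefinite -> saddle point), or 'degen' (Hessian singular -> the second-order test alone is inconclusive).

Compute the Hessian H = grad^2 f:
  H = [[9, 9], [9, 9]]
Verify stationarity: grad f(x*) = H x* + g = (0, 0).
Eigenvalues of H: 0, 18.
H has a zero eigenvalue (singular; positive semidefinite but not definite), so H is neither positive definite, negative definite, nor indefinite. The second-order test alone is inconclusive -> degen.
(Indeed, f is constant along the null direction of H through x*, so x* is not a strict local extremum.)

degen


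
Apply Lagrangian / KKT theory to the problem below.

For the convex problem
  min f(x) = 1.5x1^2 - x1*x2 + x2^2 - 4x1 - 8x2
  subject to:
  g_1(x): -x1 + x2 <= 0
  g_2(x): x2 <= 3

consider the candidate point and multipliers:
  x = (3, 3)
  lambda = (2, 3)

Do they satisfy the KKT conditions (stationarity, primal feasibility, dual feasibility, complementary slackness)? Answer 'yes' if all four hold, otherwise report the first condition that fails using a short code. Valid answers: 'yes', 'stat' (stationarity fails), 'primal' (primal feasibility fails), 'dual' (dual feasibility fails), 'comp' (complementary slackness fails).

Gradient of f: grad f(x) = Q x + c = (2, -5)
Constraint values g_i(x) = a_i^T x - b_i:
  g_1((3, 3)) = 0
  g_2((3, 3)) = 0
Stationarity residual: grad f(x) + sum_i lambda_i a_i = (0, 0)
  -> stationarity OK
Primal feasibility (all g_i <= 0): OK
Dual feasibility (all lambda_i >= 0): OK
Complementary slackness (lambda_i * g_i(x) = 0 for all i): OK

Verdict: yes, KKT holds.

yes


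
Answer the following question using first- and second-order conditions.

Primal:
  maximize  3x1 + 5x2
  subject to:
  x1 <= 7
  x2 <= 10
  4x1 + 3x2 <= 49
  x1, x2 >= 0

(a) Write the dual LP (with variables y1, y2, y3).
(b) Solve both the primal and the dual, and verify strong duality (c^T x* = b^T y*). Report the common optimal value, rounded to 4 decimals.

The standard primal-dual pair for 'max c^T x s.t. A x <= b, x >= 0' is:
  Dual:  min b^T y  s.t.  A^T y >= c,  y >= 0.

So the dual LP is:
  minimize  7y1 + 10y2 + 49y3
  subject to:
    y1 + 4y3 >= 3
    y2 + 3y3 >= 5
    y1, y2, y3 >= 0

Solving the primal: x* = (4.75, 10).
  primal value c^T x* = 64.25.
Solving the dual: y* = (0, 2.75, 0.75).
  dual value b^T y* = 64.25.
Strong duality: c^T x* = b^T y*. Confirmed.

64.25


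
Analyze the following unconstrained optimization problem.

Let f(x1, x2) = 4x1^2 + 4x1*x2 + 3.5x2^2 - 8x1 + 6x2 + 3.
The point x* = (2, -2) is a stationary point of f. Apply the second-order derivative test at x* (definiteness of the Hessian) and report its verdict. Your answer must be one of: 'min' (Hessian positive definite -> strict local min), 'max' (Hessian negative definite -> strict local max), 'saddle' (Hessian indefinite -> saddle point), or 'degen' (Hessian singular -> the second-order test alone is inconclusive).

Compute the Hessian H = grad^2 f:
  H = [[8, 4], [4, 7]]
Verify stationarity: grad f(x*) = H x* + g = (0, 0).
Eigenvalues of H: 3.4689, 11.5311.
Both eigenvalues > 0, so H is positive definite -> x* is a strict local min.

min


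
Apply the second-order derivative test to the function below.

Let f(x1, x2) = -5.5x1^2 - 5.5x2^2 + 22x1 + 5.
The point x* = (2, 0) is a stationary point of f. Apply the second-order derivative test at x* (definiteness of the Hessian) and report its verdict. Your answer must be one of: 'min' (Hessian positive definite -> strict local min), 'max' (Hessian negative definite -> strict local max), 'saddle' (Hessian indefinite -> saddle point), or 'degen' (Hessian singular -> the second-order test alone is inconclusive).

Compute the Hessian H = grad^2 f:
  H = [[-11, 0], [0, -11]]
Verify stationarity: grad f(x*) = H x* + g = (0, 0).
Eigenvalues of H: -11, -11.
Both eigenvalues < 0, so H is negative definite -> x* is a strict local max.

max


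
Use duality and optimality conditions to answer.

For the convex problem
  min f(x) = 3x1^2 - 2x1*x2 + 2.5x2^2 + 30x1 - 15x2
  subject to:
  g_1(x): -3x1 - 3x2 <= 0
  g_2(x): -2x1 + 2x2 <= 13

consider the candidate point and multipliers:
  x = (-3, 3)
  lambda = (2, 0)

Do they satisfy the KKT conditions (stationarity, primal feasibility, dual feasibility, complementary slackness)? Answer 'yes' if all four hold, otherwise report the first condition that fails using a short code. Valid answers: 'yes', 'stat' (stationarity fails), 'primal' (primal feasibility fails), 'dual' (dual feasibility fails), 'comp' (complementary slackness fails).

Gradient of f: grad f(x) = Q x + c = (6, 6)
Constraint values g_i(x) = a_i^T x - b_i:
  g_1((-3, 3)) = 0
  g_2((-3, 3)) = -1
Stationarity residual: grad f(x) + sum_i lambda_i a_i = (0, 0)
  -> stationarity OK
Primal feasibility (all g_i <= 0): OK
Dual feasibility (all lambda_i >= 0): OK
Complementary slackness (lambda_i * g_i(x) = 0 for all i): OK

Verdict: yes, KKT holds.

yes


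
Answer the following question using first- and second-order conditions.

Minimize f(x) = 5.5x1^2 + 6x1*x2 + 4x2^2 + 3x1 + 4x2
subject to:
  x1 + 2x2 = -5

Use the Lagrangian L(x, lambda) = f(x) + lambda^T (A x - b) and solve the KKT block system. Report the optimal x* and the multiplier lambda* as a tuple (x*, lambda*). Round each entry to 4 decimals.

Form the Lagrangian:
  L(x, lambda) = (1/2) x^T Q x + c^T x + lambda^T (A x - b)
Stationarity (grad_x L = 0): Q x + c + A^T lambda = 0.
Primal feasibility: A x = b.

This gives the KKT block system:
  [ Q   A^T ] [ x     ]   [-c ]
  [ A    0  ] [ lambda ] = [ b ]

Solving the linear system:
  x*      = (0.5714, -2.7857)
  lambda* = (7.4286)
  f(x*)   = 13.8571

x* = (0.5714, -2.7857), lambda* = (7.4286)


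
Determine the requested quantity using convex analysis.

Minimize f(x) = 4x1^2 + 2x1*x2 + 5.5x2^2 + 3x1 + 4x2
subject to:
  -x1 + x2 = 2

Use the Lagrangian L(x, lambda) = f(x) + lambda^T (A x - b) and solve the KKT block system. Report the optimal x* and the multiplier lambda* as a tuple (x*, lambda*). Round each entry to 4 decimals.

Form the Lagrangian:
  L(x, lambda) = (1/2) x^T Q x + c^T x + lambda^T (A x - b)
Stationarity (grad_x L = 0): Q x + c + A^T lambda = 0.
Primal feasibility: A x = b.

This gives the KKT block system:
  [ Q   A^T ] [ x     ]   [-c ]
  [ A    0  ] [ lambda ] = [ b ]

Solving the linear system:
  x*      = (-1.4348, 0.5652)
  lambda* = (-7.3478)
  f(x*)   = 6.3261

x* = (-1.4348, 0.5652), lambda* = (-7.3478)


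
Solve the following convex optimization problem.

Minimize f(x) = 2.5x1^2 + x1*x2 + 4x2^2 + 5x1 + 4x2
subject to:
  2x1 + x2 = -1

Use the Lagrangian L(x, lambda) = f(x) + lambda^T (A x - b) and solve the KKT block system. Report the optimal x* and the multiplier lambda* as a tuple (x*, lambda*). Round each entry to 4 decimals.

Form the Lagrangian:
  L(x, lambda) = (1/2) x^T Q x + c^T x + lambda^T (A x - b)
Stationarity (grad_x L = 0): Q x + c + A^T lambda = 0.
Primal feasibility: A x = b.

This gives the KKT block system:
  [ Q   A^T ] [ x     ]   [-c ]
  [ A    0  ] [ lambda ] = [ b ]

Solving the linear system:
  x*      = (-0.3636, -0.2727)
  lambda* = (-1.4545)
  f(x*)   = -2.1818

x* = (-0.3636, -0.2727), lambda* = (-1.4545)


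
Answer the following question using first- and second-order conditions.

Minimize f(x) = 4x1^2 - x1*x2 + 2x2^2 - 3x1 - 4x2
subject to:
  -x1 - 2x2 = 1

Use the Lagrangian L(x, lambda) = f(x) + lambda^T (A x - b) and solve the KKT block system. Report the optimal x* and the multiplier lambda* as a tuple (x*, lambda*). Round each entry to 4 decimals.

Form the Lagrangian:
  L(x, lambda) = (1/2) x^T Q x + c^T x + lambda^T (A x - b)
Stationarity (grad_x L = 0): Q x + c + A^T lambda = 0.
Primal feasibility: A x = b.

This gives the KKT block system:
  [ Q   A^T ] [ x     ]   [-c ]
  [ A    0  ] [ lambda ] = [ b ]

Solving the linear system:
  x*      = (-0.05, -0.475)
  lambda* = (-2.925)
  f(x*)   = 2.4875

x* = (-0.05, -0.475), lambda* = (-2.925)


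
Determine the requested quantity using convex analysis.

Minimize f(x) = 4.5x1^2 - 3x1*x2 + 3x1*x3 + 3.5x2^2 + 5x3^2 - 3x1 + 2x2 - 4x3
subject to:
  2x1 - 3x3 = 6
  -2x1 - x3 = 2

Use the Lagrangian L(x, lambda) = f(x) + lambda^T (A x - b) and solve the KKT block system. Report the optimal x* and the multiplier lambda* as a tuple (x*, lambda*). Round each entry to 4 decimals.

Form the Lagrangian:
  L(x, lambda) = (1/2) x^T Q x + c^T x + lambda^T (A x - b)
Stationarity (grad_x L = 0): Q x + c + A^T lambda = 0.
Primal feasibility: A x = b.

This gives the KKT block system:
  [ Q   A^T ] [ x     ]   [-c ]
  [ A    0  ] [ lambda ] = [ b ]

Solving the linear system:
  x*      = (0, -0.2857, -2)
  lambda* = (-4.9821, -9.0536)
  f(x*)   = 27.7143

x* = (0, -0.2857, -2), lambda* = (-4.9821, -9.0536)


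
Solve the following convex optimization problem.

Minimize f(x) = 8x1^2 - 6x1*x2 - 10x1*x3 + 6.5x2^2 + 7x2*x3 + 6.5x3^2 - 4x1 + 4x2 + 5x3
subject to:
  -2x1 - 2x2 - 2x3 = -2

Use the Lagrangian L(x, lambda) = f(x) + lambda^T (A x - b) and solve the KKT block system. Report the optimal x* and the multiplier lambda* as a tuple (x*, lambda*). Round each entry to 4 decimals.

Form the Lagrangian:
  L(x, lambda) = (1/2) x^T Q x + c^T x + lambda^T (A x - b)
Stationarity (grad_x L = 0): Q x + c + A^T lambda = 0.
Primal feasibility: A x = b.

This gives the KKT block system:
  [ Q   A^T ] [ x     ]   [-c ]
  [ A    0  ] [ lambda ] = [ b ]

Solving the linear system:
  x*      = (0.6434, 0.0471, 0.3094)
  lambda* = (1.459)
  f(x*)   = 1.04

x* = (0.6434, 0.0471, 0.3094), lambda* = (1.459)


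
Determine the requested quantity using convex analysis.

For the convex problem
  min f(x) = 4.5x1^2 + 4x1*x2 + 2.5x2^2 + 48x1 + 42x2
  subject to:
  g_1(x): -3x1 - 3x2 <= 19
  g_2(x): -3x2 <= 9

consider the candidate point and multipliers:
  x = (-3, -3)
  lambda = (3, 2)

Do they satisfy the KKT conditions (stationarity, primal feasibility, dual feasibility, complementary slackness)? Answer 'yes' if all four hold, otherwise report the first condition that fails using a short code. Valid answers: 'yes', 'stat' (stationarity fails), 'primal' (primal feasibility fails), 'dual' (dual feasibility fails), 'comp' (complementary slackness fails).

Gradient of f: grad f(x) = Q x + c = (9, 15)
Constraint values g_i(x) = a_i^T x - b_i:
  g_1((-3, -3)) = -1
  g_2((-3, -3)) = 0
Stationarity residual: grad f(x) + sum_i lambda_i a_i = (0, 0)
  -> stationarity OK
Primal feasibility (all g_i <= 0): OK
Dual feasibility (all lambda_i >= 0): OK
Complementary slackness (lambda_i * g_i(x) = 0 for all i): FAILS

Verdict: the first failing condition is complementary_slackness -> comp.

comp


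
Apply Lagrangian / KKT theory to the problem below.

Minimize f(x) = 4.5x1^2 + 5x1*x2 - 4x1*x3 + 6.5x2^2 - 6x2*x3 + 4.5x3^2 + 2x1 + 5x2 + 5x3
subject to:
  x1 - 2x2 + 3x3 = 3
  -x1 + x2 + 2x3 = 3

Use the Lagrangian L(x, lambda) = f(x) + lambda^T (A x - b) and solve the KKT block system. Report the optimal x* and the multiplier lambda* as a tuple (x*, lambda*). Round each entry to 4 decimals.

Form the Lagrangian:
  L(x, lambda) = (1/2) x^T Q x + c^T x + lambda^T (A x - b)
Stationarity (grad_x L = 0): Q x + c + A^T lambda = 0.
Primal feasibility: A x = b.

This gives the KKT block system:
  [ Q   A^T ] [ x     ]   [-c ]
  [ A    0  ] [ lambda ] = [ b ]

Solving the linear system:
  x*      = (-0.1477, 0.3231, 1.2646)
  lambda* = (-1.8979, -4.67)
  f(x*)   = 13.6734

x* = (-0.1477, 0.3231, 1.2646), lambda* = (-1.8979, -4.67)


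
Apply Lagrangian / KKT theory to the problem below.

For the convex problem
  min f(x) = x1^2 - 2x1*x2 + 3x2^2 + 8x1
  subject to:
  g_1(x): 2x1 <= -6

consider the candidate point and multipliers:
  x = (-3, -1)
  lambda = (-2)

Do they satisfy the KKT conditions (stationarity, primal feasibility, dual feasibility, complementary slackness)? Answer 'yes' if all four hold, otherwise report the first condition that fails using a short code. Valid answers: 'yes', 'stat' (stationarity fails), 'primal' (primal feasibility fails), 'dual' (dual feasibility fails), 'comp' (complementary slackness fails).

Gradient of f: grad f(x) = Q x + c = (4, 0)
Constraint values g_i(x) = a_i^T x - b_i:
  g_1((-3, -1)) = 0
Stationarity residual: grad f(x) + sum_i lambda_i a_i = (0, 0)
  -> stationarity OK
Primal feasibility (all g_i <= 0): OK
Dual feasibility (all lambda_i >= 0): FAILS
Complementary slackness (lambda_i * g_i(x) = 0 for all i): OK

Verdict: the first failing condition is dual_feasibility -> dual.

dual


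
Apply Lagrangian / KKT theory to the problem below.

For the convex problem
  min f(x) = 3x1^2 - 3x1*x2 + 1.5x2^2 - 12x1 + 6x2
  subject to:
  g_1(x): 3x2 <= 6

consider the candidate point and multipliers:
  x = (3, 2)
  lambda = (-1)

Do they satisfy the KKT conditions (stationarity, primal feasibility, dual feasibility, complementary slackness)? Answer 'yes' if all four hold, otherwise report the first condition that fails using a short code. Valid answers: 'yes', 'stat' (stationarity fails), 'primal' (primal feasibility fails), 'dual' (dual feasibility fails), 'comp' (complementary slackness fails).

Gradient of f: grad f(x) = Q x + c = (0, 3)
Constraint values g_i(x) = a_i^T x - b_i:
  g_1((3, 2)) = 0
Stationarity residual: grad f(x) + sum_i lambda_i a_i = (0, 0)
  -> stationarity OK
Primal feasibility (all g_i <= 0): OK
Dual feasibility (all lambda_i >= 0): FAILS
Complementary slackness (lambda_i * g_i(x) = 0 for all i): OK

Verdict: the first failing condition is dual_feasibility -> dual.

dual


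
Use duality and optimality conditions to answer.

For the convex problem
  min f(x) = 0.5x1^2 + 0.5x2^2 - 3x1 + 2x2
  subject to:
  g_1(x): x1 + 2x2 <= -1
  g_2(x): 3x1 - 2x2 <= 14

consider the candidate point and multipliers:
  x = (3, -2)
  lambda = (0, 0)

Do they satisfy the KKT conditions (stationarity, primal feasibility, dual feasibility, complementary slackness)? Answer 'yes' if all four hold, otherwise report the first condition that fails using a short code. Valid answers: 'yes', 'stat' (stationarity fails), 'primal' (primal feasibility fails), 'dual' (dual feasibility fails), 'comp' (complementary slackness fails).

Gradient of f: grad f(x) = Q x + c = (0, 0)
Constraint values g_i(x) = a_i^T x - b_i:
  g_1((3, -2)) = 0
  g_2((3, -2)) = -1
Stationarity residual: grad f(x) + sum_i lambda_i a_i = (0, 0)
  -> stationarity OK
Primal feasibility (all g_i <= 0): OK
Dual feasibility (all lambda_i >= 0): OK
Complementary slackness (lambda_i * g_i(x) = 0 for all i): OK

Verdict: yes, KKT holds.

yes


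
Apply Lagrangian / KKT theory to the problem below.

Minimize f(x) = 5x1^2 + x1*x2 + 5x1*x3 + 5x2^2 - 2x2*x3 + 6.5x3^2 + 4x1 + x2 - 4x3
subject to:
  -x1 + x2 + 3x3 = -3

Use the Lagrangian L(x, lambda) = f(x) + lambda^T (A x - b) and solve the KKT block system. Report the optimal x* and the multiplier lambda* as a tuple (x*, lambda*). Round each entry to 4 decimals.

Form the Lagrangian:
  L(x, lambda) = (1/2) x^T Q x + c^T x + lambda^T (A x - b)
Stationarity (grad_x L = 0): Q x + c + A^T lambda = 0.
Primal feasibility: A x = b.

This gives the KKT block system:
  [ Q   A^T ] [ x     ]   [-c ]
  [ A    0  ] [ lambda ] = [ b ]

Solving the linear system:
  x*      = (0.3374, -0.6049, -0.6859)
  lambda* = (3.3399)
  f(x*)   = 6.754

x* = (0.3374, -0.6049, -0.6859), lambda* = (3.3399)
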